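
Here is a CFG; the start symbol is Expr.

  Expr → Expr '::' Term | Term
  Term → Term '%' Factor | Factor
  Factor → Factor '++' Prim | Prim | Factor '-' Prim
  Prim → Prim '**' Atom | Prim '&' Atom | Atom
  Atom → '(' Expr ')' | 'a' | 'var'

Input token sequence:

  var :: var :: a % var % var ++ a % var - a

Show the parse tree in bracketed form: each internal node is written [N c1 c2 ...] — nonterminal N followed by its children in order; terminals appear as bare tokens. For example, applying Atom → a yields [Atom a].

[Expr [Expr [Expr [Term [Factor [Prim [Atom var]]]]] :: [Term [Factor [Prim [Atom var]]]]] :: [Term [Term [Term [Term [Factor [Prim [Atom a]]]] % [Factor [Prim [Atom var]]]] % [Factor [Factor [Prim [Atom var]]] ++ [Prim [Atom a]]]] % [Factor [Factor [Prim [Atom var]]] - [Prim [Atom a]]]]]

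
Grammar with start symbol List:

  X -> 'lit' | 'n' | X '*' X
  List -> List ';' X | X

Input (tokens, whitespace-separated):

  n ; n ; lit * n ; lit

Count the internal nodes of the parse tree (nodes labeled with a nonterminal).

10

[List [List [List [List [X n]] ; [X n]] ; [X [X lit] * [X n]]] ; [X lit]]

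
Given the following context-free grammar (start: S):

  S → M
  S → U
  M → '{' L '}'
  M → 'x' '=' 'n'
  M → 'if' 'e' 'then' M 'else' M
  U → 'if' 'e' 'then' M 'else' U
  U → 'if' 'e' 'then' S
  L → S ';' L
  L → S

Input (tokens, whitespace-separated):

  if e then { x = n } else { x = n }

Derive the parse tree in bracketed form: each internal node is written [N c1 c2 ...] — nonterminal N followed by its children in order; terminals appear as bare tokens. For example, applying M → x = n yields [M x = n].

[S [M if e then [M { [L [S [M x = n]]] }] else [M { [L [S [M x = n]]] }]]]

S
M
if e then M else M
if e then { L } else M
if e then { S } else M
if e then { M } else M
if e then { x = n } else M
if e then { x = n } else { L }
if e then { x = n } else { S }
if e then { x = n } else { M }
if e then { x = n } else { x = n }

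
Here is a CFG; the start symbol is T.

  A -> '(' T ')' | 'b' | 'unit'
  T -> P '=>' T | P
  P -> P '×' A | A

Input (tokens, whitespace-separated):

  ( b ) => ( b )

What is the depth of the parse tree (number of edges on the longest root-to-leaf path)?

7

[T [P [A ( [T [P [A b]]] )]] => [T [P [A ( [T [P [A b]]] )]]]]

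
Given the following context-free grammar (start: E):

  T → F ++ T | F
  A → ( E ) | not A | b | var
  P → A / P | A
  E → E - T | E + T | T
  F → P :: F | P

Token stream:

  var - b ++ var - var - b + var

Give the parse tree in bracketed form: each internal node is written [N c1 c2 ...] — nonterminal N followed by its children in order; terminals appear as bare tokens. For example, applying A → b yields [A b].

[E [E [E [E [E [T [F [P [A var]]]]] - [T [F [P [A b]]] ++ [T [F [P [A var]]]]]] - [T [F [P [A var]]]]] - [T [F [P [A b]]]]] + [T [F [P [A var]]]]]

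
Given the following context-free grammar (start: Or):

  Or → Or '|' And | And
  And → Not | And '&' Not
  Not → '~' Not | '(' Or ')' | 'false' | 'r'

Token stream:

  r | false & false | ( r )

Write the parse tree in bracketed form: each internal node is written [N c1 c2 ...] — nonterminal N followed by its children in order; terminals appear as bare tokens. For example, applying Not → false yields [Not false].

[Or [Or [Or [And [Not r]]] | [And [And [Not false]] & [Not false]]] | [And [Not ( [Or [And [Not r]]] )]]]

Or
Or | And
Or | And | And
And | And | And
Not | And | And
r | And | And
r | And & Not | And
r | Not & Not | And
r | false & Not | And
r | false & false | And
r | false & false | Not
r | false & false | ( Or )
r | false & false | ( And )
r | false & false | ( Not )
r | false & false | ( r )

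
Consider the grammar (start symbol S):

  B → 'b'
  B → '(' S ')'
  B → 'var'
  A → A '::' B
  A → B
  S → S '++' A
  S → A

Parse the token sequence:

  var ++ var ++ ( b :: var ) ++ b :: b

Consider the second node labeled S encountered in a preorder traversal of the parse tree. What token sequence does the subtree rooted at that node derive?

var ++ var ++ ( b :: var )

[S [S [S [S [A [B var]]] ++ [A [B var]]] ++ [A [B ( [S [A [A [B b]] :: [B var]]] )]]] ++ [A [A [B b]] :: [B b]]]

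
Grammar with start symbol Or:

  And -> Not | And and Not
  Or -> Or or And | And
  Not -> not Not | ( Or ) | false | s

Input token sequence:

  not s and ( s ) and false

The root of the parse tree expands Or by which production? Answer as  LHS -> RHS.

Or -> And

[Or [And [And [And [Not not [Not s]]] and [Not ( [Or [And [Not s]]] )]] and [Not false]]]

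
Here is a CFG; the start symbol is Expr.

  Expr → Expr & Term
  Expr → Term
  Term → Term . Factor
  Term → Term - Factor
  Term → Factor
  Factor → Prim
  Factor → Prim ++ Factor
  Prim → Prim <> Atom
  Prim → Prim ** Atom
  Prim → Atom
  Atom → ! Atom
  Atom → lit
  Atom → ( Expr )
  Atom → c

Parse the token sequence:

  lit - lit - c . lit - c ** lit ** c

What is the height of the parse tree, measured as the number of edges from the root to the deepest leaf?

[Expr [Term [Term [Term [Term [Term [Factor [Prim [Atom lit]]]] - [Factor [Prim [Atom lit]]]] - [Factor [Prim [Atom c]]]] . [Factor [Prim [Atom lit]]]] - [Factor [Prim [Prim [Prim [Atom c]] ** [Atom lit]] ** [Atom c]]]]]

9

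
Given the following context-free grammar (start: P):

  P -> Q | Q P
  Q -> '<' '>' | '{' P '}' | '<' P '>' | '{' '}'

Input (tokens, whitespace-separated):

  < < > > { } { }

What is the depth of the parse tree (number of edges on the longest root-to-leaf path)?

[P [Q < [P [Q < >]] >] [P [Q { }] [P [Q { }]]]]

4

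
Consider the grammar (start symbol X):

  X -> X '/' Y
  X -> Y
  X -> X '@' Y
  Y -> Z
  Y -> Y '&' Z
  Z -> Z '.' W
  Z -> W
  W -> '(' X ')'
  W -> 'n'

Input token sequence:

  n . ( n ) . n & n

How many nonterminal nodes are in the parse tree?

[X [Y [Y [Z [Z [Z [W n]] . [W ( [X [Y [Z [W n]]]] )]] . [W n]]] & [Z [W n]]]]

15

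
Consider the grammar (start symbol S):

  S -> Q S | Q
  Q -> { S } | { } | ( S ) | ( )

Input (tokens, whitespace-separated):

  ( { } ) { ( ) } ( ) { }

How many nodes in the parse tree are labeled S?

6

[S [Q ( [S [Q { }]] )] [S [Q { [S [Q ( )]] }] [S [Q ( )] [S [Q { }]]]]]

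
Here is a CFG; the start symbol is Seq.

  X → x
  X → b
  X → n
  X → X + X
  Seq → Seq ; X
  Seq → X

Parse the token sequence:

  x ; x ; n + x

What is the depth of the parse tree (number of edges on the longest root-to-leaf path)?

[Seq [Seq [Seq [X x]] ; [X x]] ; [X [X n] + [X x]]]

4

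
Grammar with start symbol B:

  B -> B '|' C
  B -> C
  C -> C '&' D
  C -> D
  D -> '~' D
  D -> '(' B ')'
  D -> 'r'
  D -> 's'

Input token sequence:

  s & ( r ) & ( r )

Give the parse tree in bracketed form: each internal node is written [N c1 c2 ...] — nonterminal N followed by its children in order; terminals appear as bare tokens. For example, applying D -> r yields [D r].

B
C
C & D
C & D & D
D & D & D
s & D & D
s & ( B ) & D
s & ( C ) & D
s & ( D ) & D
s & ( r ) & D
s & ( r ) & ( B )
s & ( r ) & ( C )
s & ( r ) & ( D )
s & ( r ) & ( r )

[B [C [C [C [D s]] & [D ( [B [C [D r]]] )]] & [D ( [B [C [D r]]] )]]]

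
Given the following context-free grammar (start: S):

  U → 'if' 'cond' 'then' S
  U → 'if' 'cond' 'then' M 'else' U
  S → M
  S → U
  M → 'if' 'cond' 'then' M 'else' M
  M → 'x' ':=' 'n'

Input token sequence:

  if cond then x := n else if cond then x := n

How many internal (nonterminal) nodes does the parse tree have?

6

[S [U if cond then [M x := n] else [U if cond then [S [M x := n]]]]]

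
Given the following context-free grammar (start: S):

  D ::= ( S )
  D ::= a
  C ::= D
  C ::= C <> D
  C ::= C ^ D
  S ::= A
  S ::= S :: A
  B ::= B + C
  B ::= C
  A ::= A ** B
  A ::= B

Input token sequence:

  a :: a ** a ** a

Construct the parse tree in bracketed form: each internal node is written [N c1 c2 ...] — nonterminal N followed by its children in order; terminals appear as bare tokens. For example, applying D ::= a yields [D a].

[S [S [A [B [C [D a]]]]] :: [A [A [A [B [C [D a]]]] ** [B [C [D a]]]] ** [B [C [D a]]]]]

S
S :: A
A :: A
B :: A
C :: A
D :: A
a :: A
a :: A ** B
a :: A ** B ** B
a :: B ** B ** B
a :: C ** B ** B
a :: D ** B ** B
a :: a ** B ** B
a :: a ** C ** B
a :: a ** D ** B
a :: a ** a ** B
a :: a ** a ** C
a :: a ** a ** D
a :: a ** a ** a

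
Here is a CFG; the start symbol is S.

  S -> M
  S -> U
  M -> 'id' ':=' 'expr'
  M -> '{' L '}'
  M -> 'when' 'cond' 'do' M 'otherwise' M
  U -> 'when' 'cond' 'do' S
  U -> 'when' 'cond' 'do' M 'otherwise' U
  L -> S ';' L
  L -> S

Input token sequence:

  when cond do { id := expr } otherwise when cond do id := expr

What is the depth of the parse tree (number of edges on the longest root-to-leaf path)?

[S [U when cond do [M { [L [S [M id := expr]]] }] otherwise [U when cond do [S [M id := expr]]]]]

6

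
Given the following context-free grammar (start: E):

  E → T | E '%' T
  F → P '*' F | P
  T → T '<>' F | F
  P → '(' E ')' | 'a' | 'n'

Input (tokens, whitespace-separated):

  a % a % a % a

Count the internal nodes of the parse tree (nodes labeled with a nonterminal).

[E [E [E [E [T [F [P a]]]] % [T [F [P a]]]] % [T [F [P a]]]] % [T [F [P a]]]]

16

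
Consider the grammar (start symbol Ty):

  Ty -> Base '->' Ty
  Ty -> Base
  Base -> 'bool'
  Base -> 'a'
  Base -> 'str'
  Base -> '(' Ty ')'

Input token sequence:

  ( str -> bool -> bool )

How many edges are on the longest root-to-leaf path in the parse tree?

6

[Ty [Base ( [Ty [Base str] -> [Ty [Base bool] -> [Ty [Base bool]]]] )]]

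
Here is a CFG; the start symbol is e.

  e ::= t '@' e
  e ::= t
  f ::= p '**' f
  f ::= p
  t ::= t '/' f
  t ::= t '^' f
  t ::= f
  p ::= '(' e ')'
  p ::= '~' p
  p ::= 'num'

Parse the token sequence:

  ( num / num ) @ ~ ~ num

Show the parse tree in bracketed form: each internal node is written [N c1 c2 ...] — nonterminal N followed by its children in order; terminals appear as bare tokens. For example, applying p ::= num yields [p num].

[e [t [f [p ( [e [t [t [f [p num]]] / [f [p num]]]] )]]] @ [e [t [f [p ~ [p ~ [p num]]]]]]]

e
t @ e
f @ e
p @ e
( e ) @ e
( t ) @ e
( t / f ) @ e
( f / f ) @ e
( p / f ) @ e
( num / f ) @ e
( num / p ) @ e
( num / num ) @ e
( num / num ) @ t
( num / num ) @ f
( num / num ) @ p
( num / num ) @ ~ p
( num / num ) @ ~ ~ p
( num / num ) @ ~ ~ num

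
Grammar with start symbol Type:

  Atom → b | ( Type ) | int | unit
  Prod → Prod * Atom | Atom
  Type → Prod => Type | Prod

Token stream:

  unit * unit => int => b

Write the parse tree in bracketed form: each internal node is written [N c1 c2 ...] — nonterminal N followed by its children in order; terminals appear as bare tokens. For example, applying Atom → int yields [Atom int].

Type
Prod => Type
Prod * Atom => Type
Atom * Atom => Type
unit * Atom => Type
unit * unit => Type
unit * unit => Prod => Type
unit * unit => Atom => Type
unit * unit => int => Type
unit * unit => int => Prod
unit * unit => int => Atom
unit * unit => int => b

[Type [Prod [Prod [Atom unit]] * [Atom unit]] => [Type [Prod [Atom int]] => [Type [Prod [Atom b]]]]]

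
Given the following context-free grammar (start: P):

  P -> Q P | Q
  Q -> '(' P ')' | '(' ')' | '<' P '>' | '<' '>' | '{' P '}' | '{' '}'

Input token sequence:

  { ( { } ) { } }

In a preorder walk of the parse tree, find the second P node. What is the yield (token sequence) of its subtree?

( { } ) { }

[P [Q { [P [Q ( [P [Q { }]] )] [P [Q { }]]] }]]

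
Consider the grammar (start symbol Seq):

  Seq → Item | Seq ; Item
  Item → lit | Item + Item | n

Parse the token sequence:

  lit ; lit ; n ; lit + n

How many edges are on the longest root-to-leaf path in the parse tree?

[Seq [Seq [Seq [Seq [Item lit]] ; [Item lit]] ; [Item n]] ; [Item [Item lit] + [Item n]]]

5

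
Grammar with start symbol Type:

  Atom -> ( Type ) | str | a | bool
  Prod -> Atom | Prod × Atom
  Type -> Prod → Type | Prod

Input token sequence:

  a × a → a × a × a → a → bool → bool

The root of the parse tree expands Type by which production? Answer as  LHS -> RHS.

[Type [Prod [Prod [Atom a]] × [Atom a]] → [Type [Prod [Prod [Prod [Atom a]] × [Atom a]] × [Atom a]] → [Type [Prod [Atom a]] → [Type [Prod [Atom bool]] → [Type [Prod [Atom bool]]]]]]]

Type -> Prod → Type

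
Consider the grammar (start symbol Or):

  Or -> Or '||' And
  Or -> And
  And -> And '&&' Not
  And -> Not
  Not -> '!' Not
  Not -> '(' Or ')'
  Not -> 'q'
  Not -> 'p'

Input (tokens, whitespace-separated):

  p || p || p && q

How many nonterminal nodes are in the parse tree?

[Or [Or [Or [And [Not p]]] || [And [Not p]]] || [And [And [Not p]] && [Not q]]]

11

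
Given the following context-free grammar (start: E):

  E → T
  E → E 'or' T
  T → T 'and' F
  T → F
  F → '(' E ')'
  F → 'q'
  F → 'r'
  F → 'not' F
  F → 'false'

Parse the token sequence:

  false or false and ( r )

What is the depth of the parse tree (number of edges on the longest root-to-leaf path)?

6

[E [E [T [F false]]] or [T [T [F false]] and [F ( [E [T [F r]]] )]]]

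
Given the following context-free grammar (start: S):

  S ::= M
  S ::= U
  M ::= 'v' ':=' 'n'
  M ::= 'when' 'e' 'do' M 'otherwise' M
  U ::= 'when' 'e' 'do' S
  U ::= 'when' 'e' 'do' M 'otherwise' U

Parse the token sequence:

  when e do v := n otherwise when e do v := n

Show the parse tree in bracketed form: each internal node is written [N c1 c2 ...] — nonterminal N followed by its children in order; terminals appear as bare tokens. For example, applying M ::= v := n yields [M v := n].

S
U
when e do M otherwise U
when e do v := n otherwise U
when e do v := n otherwise when e do S
when e do v := n otherwise when e do M
when e do v := n otherwise when e do v := n

[S [U when e do [M v := n] otherwise [U when e do [S [M v := n]]]]]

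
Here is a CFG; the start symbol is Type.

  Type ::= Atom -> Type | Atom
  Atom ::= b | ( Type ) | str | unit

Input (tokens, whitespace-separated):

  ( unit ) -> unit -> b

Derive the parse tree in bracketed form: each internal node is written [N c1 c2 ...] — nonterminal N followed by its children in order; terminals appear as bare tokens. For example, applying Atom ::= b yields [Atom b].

Type
Atom -> Type
( Type ) -> Type
( Atom ) -> Type
( unit ) -> Type
( unit ) -> Atom -> Type
( unit ) -> unit -> Type
( unit ) -> unit -> Atom
( unit ) -> unit -> b

[Type [Atom ( [Type [Atom unit]] )] -> [Type [Atom unit] -> [Type [Atom b]]]]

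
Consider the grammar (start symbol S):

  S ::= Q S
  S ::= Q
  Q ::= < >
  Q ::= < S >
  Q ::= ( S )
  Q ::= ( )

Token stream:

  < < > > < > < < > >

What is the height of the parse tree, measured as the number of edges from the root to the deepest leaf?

6

[S [Q < [S [Q < >]] >] [S [Q < >] [S [Q < [S [Q < >]] >]]]]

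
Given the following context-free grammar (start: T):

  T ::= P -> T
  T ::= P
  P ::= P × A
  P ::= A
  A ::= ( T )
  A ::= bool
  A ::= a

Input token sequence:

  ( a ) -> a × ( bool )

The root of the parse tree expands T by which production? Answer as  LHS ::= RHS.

T ::= P -> T

[T [P [A ( [T [P [A a]]] )]] -> [T [P [P [A a]] × [A ( [T [P [A bool]]] )]]]]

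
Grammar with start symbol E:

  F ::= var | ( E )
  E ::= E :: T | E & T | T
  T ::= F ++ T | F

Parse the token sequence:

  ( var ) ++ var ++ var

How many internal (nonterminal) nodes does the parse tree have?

10

[E [T [F ( [E [T [F var]]] )] ++ [T [F var] ++ [T [F var]]]]]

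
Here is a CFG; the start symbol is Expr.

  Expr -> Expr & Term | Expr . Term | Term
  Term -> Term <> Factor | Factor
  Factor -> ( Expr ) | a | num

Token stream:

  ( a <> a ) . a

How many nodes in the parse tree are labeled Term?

[Expr [Expr [Term [Factor ( [Expr [Term [Term [Factor a]] <> [Factor a]]] )]]] . [Term [Factor a]]]

4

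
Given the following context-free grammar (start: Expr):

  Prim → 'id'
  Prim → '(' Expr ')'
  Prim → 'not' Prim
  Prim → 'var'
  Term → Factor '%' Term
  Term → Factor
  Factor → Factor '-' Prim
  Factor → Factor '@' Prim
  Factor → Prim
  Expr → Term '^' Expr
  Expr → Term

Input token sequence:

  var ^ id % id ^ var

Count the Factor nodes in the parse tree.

[Expr [Term [Factor [Prim var]]] ^ [Expr [Term [Factor [Prim id]] % [Term [Factor [Prim id]]]] ^ [Expr [Term [Factor [Prim var]]]]]]

4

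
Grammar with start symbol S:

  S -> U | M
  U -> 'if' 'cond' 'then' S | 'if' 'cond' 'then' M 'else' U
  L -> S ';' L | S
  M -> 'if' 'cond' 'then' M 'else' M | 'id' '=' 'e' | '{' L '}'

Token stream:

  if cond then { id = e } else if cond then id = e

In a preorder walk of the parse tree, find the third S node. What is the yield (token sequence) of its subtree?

[S [U if cond then [M { [L [S [M id = e]]] }] else [U if cond then [S [M id = e]]]]]

id = e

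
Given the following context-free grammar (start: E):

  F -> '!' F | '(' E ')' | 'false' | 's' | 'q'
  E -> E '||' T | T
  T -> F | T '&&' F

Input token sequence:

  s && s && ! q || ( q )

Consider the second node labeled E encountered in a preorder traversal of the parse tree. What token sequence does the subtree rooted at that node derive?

s && s && ! q

[E [E [T [T [T [F s]] && [F s]] && [F ! [F q]]]] || [T [F ( [E [T [F q]]] )]]]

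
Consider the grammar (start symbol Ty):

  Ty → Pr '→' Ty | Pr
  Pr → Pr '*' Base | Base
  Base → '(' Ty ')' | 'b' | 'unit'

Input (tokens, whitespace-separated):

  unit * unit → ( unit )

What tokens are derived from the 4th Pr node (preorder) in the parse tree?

unit

[Ty [Pr [Pr [Base unit]] * [Base unit]] → [Ty [Pr [Base ( [Ty [Pr [Base unit]]] )]]]]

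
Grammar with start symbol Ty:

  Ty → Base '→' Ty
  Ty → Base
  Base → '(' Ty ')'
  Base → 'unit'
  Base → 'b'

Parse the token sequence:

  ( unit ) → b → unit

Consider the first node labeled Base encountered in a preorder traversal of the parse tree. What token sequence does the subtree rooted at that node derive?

( unit )

[Ty [Base ( [Ty [Base unit]] )] → [Ty [Base b] → [Ty [Base unit]]]]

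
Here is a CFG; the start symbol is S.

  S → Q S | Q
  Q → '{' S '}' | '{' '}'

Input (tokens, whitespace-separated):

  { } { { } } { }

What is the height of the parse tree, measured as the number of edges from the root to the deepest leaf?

[S [Q { }] [S [Q { [S [Q { }]] }] [S [Q { }]]]]

5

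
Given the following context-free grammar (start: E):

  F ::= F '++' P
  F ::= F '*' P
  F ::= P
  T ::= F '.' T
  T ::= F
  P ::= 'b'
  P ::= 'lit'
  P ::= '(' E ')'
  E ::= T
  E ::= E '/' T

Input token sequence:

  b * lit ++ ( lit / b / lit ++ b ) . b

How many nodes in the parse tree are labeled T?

5

[E [T [F [F [F [P b]] * [P lit]] ++ [P ( [E [E [E [T [F [P lit]]]] / [T [F [P b]]]] / [T [F [F [P lit]] ++ [P b]]]] )]] . [T [F [P b]]]]]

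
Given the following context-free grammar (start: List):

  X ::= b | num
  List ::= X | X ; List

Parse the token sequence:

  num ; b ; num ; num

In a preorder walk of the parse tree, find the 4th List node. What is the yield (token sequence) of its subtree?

[List [X num] ; [List [X b] ; [List [X num] ; [List [X num]]]]]

num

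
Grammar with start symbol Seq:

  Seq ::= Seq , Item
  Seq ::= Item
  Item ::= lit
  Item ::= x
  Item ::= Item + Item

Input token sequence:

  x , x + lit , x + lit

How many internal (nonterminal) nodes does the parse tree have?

[Seq [Seq [Seq [Item x]] , [Item [Item x] + [Item lit]]] , [Item [Item x] + [Item lit]]]

10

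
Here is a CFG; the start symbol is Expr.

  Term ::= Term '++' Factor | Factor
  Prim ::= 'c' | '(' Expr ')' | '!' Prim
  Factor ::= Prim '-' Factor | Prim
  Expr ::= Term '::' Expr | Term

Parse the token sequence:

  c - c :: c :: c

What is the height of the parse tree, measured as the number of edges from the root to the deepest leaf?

[Expr [Term [Factor [Prim c] - [Factor [Prim c]]]] :: [Expr [Term [Factor [Prim c]]] :: [Expr [Term [Factor [Prim c]]]]]]

6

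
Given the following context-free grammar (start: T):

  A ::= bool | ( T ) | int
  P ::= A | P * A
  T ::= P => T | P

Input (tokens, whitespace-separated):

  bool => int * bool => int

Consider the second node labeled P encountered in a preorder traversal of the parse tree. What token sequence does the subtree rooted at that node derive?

int * bool

[T [P [A bool]] => [T [P [P [A int]] * [A bool]] => [T [P [A int]]]]]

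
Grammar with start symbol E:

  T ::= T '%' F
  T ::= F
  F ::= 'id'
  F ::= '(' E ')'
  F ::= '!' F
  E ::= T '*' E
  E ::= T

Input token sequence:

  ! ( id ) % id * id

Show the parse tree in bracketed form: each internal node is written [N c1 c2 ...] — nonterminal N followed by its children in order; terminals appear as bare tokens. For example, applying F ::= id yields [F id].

[E [T [T [F ! [F ( [E [T [F id]]] )]]] % [F id]] * [E [T [F id]]]]

E
T * E
T % F * E
F % F * E
! F % F * E
! ( E ) % F * E
! ( T ) % F * E
! ( F ) % F * E
! ( id ) % F * E
! ( id ) % id * E
! ( id ) % id * T
! ( id ) % id * F
! ( id ) % id * id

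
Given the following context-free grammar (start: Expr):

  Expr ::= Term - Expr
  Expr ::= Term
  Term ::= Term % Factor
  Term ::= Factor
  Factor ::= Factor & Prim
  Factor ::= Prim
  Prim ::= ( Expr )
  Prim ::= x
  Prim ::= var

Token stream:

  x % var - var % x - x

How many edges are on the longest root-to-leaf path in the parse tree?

[Expr [Term [Term [Factor [Prim x]]] % [Factor [Prim var]]] - [Expr [Term [Term [Factor [Prim var]]] % [Factor [Prim x]]] - [Expr [Term [Factor [Prim x]]]]]]

6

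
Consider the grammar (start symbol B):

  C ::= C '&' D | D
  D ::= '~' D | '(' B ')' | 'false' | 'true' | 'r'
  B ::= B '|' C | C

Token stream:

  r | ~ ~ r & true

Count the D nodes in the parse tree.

5

[B [B [C [D r]]] | [C [C [D ~ [D ~ [D r]]]] & [D true]]]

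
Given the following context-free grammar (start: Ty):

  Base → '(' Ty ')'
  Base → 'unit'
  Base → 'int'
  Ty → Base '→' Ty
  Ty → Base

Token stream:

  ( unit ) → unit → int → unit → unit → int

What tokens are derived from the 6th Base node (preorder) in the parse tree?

unit

[Ty [Base ( [Ty [Base unit]] )] → [Ty [Base unit] → [Ty [Base int] → [Ty [Base unit] → [Ty [Base unit] → [Ty [Base int]]]]]]]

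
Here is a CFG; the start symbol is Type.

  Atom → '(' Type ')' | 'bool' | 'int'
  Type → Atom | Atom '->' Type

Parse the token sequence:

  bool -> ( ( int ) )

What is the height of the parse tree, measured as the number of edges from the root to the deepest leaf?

7

[Type [Atom bool] -> [Type [Atom ( [Type [Atom ( [Type [Atom int]] )]] )]]]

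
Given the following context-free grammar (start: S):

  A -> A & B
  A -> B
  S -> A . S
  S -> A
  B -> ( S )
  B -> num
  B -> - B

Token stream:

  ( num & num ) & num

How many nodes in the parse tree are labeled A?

4

[S [A [A [B ( [S [A [A [B num]] & [B num]]] )]] & [B num]]]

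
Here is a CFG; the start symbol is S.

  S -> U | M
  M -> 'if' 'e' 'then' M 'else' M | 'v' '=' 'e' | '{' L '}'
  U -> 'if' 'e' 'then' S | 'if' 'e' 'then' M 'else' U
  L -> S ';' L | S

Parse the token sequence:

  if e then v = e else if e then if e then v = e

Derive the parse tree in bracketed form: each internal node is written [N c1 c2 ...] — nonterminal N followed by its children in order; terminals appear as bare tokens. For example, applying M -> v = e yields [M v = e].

S
U
if e then M else U
if e then v = e else U
if e then v = e else if e then S
if e then v = e else if e then U
if e then v = e else if e then if e then S
if e then v = e else if e then if e then M
if e then v = e else if e then if e then v = e

[S [U if e then [M v = e] else [U if e then [S [U if e then [S [M v = e]]]]]]]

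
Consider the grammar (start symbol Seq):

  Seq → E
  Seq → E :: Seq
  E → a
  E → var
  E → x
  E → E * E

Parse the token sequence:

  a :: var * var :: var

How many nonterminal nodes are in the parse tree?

[Seq [E a] :: [Seq [E [E var] * [E var]] :: [Seq [E var]]]]

8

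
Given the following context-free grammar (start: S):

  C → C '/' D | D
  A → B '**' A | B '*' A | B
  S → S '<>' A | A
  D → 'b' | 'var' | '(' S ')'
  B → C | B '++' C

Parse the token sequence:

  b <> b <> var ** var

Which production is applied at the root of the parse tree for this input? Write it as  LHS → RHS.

[S [S [S [A [B [C [D b]]]]] <> [A [B [C [D b]]]]] <> [A [B [C [D var]]] ** [A [B [C [D var]]]]]]

S → S '<>' A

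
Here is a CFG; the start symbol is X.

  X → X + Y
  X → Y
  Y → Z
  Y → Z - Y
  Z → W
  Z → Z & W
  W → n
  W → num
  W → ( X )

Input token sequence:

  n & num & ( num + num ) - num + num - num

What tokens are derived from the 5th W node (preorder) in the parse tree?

num

[X [X [Y [Z [Z [Z [W n]] & [W num]] & [W ( [X [X [Y [Z [W num]]]] + [Y [Z [W num]]]] )]] - [Y [Z [W num]]]]] + [Y [Z [W num]] - [Y [Z [W num]]]]]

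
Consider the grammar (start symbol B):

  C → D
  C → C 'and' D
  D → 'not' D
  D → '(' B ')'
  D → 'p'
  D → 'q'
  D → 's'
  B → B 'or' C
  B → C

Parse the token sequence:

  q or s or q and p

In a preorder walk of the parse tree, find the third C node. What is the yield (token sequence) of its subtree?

[B [B [B [C [D q]]] or [C [D s]]] or [C [C [D q]] and [D p]]]

q and p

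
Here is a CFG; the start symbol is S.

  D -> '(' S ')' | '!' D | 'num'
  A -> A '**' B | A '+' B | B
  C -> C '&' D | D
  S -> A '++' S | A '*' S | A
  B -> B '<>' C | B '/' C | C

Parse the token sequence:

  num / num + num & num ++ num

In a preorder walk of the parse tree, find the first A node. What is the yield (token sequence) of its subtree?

num / num + num & num

[S [A [A [B [B [C [D num]]] / [C [D num]]]] + [B [C [C [D num]] & [D num]]]] ++ [S [A [B [C [D num]]]]]]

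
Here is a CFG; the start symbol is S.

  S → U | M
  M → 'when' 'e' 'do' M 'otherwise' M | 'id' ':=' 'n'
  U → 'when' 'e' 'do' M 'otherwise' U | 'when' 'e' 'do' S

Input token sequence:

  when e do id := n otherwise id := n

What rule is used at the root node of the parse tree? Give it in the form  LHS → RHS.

[S [M when e do [M id := n] otherwise [M id := n]]]

S → M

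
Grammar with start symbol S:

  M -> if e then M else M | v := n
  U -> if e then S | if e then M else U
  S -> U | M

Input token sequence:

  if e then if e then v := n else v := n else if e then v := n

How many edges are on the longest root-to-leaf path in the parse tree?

[S [U if e then [M if e then [M v := n] else [M v := n]] else [U if e then [S [M v := n]]]]]

5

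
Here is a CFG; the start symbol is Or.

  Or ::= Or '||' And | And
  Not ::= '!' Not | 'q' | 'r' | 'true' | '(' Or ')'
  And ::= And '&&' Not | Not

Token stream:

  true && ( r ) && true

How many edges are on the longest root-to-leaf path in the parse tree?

[Or [And [And [And [Not true]] && [Not ( [Or [And [Not r]]] )]] && [Not true]]]

7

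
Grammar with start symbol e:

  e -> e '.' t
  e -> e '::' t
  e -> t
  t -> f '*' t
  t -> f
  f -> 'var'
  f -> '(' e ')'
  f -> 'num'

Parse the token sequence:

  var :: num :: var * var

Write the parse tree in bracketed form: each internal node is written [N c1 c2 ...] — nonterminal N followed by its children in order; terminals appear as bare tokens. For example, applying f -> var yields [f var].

e
e :: t
e :: t :: t
t :: t :: t
f :: t :: t
var :: t :: t
var :: f :: t
var :: num :: t
var :: num :: f * t
var :: num :: var * t
var :: num :: var * f
var :: num :: var * var

[e [e [e [t [f var]]] :: [t [f num]]] :: [t [f var] * [t [f var]]]]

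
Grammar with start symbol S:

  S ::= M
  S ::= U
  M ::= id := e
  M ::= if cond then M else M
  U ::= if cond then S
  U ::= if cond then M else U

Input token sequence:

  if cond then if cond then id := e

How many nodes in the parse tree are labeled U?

[S [U if cond then [S [U if cond then [S [M id := e]]]]]]

2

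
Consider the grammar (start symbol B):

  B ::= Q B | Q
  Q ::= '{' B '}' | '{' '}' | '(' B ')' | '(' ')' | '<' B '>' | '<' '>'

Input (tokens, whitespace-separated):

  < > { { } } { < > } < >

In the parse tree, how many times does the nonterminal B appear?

[B [Q < >] [B [Q { [B [Q { }]] }] [B [Q { [B [Q < >]] }] [B [Q < >]]]]]

6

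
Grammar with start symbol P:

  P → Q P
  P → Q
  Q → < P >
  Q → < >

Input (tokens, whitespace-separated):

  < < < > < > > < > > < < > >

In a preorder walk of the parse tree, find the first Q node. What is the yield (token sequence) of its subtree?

< < < > < > > < > >

[P [Q < [P [Q < [P [Q < >] [P [Q < >]]] >] [P [Q < >]]] >] [P [Q < [P [Q < >]] >]]]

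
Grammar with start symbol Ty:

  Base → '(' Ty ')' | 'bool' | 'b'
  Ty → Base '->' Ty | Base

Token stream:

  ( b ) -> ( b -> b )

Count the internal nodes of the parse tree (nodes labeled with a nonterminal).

[Ty [Base ( [Ty [Base b]] )] -> [Ty [Base ( [Ty [Base b] -> [Ty [Base b]]] )]]]

10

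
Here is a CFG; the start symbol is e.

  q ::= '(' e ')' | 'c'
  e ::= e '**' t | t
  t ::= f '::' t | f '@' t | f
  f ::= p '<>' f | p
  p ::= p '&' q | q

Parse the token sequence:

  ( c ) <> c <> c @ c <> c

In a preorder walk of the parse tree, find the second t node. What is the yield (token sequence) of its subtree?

c

[e [t [f [p [q ( [e [t [f [p [q c]]]]] )]] <> [f [p [q c]] <> [f [p [q c]]]]] @ [t [f [p [q c]] <> [f [p [q c]]]]]]]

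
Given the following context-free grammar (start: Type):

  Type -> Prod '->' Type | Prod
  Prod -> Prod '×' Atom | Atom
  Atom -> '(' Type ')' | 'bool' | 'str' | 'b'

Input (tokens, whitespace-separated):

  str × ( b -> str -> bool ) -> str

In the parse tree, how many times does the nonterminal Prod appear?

6

[Type [Prod [Prod [Atom str]] × [Atom ( [Type [Prod [Atom b]] -> [Type [Prod [Atom str]] -> [Type [Prod [Atom bool]]]]] )]] -> [Type [Prod [Atom str]]]]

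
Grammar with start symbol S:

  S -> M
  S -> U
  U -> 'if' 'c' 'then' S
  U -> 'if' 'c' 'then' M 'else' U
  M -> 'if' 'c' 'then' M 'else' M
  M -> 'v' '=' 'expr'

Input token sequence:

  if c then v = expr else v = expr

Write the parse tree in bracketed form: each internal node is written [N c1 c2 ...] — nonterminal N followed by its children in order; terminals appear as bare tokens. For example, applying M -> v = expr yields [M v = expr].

S
M
if c then M else M
if c then v = expr else M
if c then v = expr else v = expr

[S [M if c then [M v = expr] else [M v = expr]]]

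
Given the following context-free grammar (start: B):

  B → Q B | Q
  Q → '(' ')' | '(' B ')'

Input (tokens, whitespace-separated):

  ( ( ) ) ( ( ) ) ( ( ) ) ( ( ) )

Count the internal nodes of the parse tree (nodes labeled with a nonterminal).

16

[B [Q ( [B [Q ( )]] )] [B [Q ( [B [Q ( )]] )] [B [Q ( [B [Q ( )]] )] [B [Q ( [B [Q ( )]] )]]]]]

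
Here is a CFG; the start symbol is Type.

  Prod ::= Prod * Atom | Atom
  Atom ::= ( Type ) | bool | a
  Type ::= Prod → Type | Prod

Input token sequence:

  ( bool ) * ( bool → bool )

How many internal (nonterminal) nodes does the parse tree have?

14

[Type [Prod [Prod [Atom ( [Type [Prod [Atom bool]]] )]] * [Atom ( [Type [Prod [Atom bool]] → [Type [Prod [Atom bool]]]] )]]]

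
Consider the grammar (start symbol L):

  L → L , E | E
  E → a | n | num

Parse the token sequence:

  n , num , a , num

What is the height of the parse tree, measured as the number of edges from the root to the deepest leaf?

5

[L [L [L [L [E n]] , [E num]] , [E a]] , [E num]]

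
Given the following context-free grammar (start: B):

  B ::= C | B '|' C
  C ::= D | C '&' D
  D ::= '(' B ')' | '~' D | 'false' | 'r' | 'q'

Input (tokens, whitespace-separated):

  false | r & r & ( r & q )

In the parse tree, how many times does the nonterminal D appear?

6

[B [B [C [D false]]] | [C [C [C [D r]] & [D r]] & [D ( [B [C [C [D r]] & [D q]]] )]]]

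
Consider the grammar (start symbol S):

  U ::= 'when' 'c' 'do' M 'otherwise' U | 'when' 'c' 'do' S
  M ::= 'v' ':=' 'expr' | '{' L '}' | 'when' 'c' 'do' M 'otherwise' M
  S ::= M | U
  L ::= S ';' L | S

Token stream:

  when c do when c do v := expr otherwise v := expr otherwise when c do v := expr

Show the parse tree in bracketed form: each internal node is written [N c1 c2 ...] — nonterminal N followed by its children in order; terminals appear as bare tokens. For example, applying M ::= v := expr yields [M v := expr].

S
U
when c do M otherwise U
when c do when c do M otherwise M otherwise U
when c do when c do v := expr otherwise M otherwise U
when c do when c do v := expr otherwise v := expr otherwise U
when c do when c do v := expr otherwise v := expr otherwise when c do S
when c do when c do v := expr otherwise v := expr otherwise when c do M
when c do when c do v := expr otherwise v := expr otherwise when c do v := expr

[S [U when c do [M when c do [M v := expr] otherwise [M v := expr]] otherwise [U when c do [S [M v := expr]]]]]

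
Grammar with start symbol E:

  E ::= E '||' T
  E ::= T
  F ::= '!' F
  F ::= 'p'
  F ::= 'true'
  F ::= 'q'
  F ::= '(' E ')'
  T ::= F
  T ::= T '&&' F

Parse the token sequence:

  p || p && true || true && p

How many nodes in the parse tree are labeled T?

[E [E [E [T [F p]]] || [T [T [F p]] && [F true]]] || [T [T [F true]] && [F p]]]

5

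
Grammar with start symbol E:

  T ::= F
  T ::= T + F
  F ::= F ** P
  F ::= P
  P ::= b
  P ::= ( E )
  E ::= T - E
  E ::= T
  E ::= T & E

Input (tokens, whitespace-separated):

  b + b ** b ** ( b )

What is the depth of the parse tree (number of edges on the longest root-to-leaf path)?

8

[E [T [T [F [P b]]] + [F [F [F [P b]] ** [P b]] ** [P ( [E [T [F [P b]]]] )]]]]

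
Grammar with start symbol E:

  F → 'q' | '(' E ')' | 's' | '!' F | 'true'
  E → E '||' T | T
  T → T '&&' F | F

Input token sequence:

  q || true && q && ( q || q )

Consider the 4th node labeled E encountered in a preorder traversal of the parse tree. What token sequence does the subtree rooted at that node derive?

[E [E [T [F q]]] || [T [T [T [F true]] && [F q]] && [F ( [E [E [T [F q]]] || [T [F q]]] )]]]

q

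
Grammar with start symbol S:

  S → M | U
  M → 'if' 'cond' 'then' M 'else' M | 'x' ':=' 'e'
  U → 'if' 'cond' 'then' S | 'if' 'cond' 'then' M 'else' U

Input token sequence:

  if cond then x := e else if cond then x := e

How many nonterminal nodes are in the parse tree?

[S [U if cond then [M x := e] else [U if cond then [S [M x := e]]]]]

6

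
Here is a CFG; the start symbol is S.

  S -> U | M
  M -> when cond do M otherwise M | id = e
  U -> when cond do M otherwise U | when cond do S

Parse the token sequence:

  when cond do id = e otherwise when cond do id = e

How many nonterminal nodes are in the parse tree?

[S [U when cond do [M id = e] otherwise [U when cond do [S [M id = e]]]]]

6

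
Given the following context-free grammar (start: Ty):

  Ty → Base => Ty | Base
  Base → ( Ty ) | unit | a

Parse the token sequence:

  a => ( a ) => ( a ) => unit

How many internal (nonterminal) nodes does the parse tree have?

12

[Ty [Base a] => [Ty [Base ( [Ty [Base a]] )] => [Ty [Base ( [Ty [Base a]] )] => [Ty [Base unit]]]]]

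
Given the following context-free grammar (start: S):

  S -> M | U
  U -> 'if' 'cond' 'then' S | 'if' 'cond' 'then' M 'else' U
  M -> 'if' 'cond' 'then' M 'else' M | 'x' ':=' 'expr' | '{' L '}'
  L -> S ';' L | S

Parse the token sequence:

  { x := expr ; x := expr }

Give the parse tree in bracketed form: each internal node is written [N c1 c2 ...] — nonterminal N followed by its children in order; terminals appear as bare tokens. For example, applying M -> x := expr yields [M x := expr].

S
M
{ L }
{ S ; L }
{ M ; L }
{ x := expr ; L }
{ x := expr ; S }
{ x := expr ; M }
{ x := expr ; x := expr }

[S [M { [L [S [M x := expr]] ; [L [S [M x := expr]]]] }]]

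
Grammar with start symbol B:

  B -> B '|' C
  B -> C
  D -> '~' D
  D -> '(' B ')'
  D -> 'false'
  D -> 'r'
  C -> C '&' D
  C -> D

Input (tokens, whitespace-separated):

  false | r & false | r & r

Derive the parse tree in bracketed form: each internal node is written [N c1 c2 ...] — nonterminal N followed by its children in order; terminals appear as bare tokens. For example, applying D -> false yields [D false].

[B [B [B [C [D false]]] | [C [C [D r]] & [D false]]] | [C [C [D r]] & [D r]]]

B
B | C
B | C | C
C | C | C
D | C | C
false | C | C
false | C & D | C
false | D & D | C
false | r & D | C
false | r & false | C
false | r & false | C & D
false | r & false | D & D
false | r & false | r & D
false | r & false | r & r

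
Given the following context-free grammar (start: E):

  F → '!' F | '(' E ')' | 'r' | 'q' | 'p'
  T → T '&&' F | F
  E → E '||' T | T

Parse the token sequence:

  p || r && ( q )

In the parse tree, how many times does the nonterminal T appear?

[E [E [T [F p]]] || [T [T [F r]] && [F ( [E [T [F q]]] )]]]

4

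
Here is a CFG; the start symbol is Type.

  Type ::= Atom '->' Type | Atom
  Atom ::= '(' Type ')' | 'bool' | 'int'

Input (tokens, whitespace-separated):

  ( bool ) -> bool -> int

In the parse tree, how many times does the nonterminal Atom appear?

[Type [Atom ( [Type [Atom bool]] )] -> [Type [Atom bool] -> [Type [Atom int]]]]

4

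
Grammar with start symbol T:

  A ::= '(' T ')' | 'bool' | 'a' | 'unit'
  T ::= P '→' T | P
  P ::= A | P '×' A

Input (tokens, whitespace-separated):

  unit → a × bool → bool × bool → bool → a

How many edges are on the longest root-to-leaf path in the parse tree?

[T [P [A unit]] → [T [P [P [A a]] × [A bool]] → [T [P [P [A bool]] × [A bool]] → [T [P [A bool]] → [T [P [A a]]]]]]]

7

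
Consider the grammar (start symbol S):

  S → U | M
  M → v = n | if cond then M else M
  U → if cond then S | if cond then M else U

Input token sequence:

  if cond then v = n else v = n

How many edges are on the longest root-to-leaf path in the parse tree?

[S [M if cond then [M v = n] else [M v = n]]]

3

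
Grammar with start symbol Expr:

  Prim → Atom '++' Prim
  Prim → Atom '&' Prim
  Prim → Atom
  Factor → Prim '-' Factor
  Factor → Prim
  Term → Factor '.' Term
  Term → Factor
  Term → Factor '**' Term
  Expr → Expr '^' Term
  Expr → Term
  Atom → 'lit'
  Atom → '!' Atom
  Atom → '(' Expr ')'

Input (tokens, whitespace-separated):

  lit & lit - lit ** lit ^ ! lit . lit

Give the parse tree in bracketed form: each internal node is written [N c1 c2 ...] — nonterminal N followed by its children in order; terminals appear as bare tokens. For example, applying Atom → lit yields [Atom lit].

[Expr [Expr [Term [Factor [Prim [Atom lit] & [Prim [Atom lit]]] - [Factor [Prim [Atom lit]]]] ** [Term [Factor [Prim [Atom lit]]]]]] ^ [Term [Factor [Prim [Atom ! [Atom lit]]]] . [Term [Factor [Prim [Atom lit]]]]]]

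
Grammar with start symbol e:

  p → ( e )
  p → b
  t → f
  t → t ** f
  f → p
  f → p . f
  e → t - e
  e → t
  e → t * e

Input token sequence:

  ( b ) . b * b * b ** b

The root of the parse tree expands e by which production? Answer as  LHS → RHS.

[e [t [f [p ( [e [t [f [p b]]]] )] . [f [p b]]]] * [e [t [f [p b]]] * [e [t [t [f [p b]]] ** [f [p b]]]]]]

e → t * e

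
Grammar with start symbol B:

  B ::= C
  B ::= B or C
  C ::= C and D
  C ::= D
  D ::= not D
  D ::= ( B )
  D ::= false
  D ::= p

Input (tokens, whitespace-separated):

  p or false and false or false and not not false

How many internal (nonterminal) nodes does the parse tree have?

15

[B [B [B [C [D p]]] or [C [C [D false]] and [D false]]] or [C [C [D false]] and [D not [D not [D false]]]]]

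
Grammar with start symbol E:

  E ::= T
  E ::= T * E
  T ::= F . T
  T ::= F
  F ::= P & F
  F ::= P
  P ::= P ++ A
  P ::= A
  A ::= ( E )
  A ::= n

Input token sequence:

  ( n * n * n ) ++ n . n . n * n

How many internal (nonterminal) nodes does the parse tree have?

[E [T [F [P [P [A ( [E [T [F [P [A n]]]] * [E [T [F [P [A n]]]] * [E [T [F [P [A n]]]]]]] )]] ++ [A n]]] . [T [F [P [A n]]] . [T [F [P [A n]]]]]] * [E [T [F [P [A n]]]]]]

35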